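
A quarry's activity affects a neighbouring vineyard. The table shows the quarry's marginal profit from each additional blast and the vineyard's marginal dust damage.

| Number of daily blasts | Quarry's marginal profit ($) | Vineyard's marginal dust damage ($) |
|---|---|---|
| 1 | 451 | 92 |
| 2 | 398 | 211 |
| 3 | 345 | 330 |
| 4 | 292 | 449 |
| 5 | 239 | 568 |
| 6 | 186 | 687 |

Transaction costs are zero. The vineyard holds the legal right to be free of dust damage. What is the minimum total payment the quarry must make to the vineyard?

$633

Efficient level: marginal profit ≥ marginal dust damage through level 3, so k* = 3.
With the vineyard holding the right, the quarry must at least compensate total damage at k*: 92 + 211 + 330 = 633.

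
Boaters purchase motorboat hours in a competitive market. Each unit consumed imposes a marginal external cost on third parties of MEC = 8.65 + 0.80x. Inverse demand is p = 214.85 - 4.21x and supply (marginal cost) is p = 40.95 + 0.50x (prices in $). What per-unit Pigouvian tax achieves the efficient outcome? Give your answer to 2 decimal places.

tax = $32.64 per unit

Social marginal benefit = demand − MEC = 206.20 - 5.01x.
Set SMB = MC: 206.20 - 5.01x = 40.95 + 0.50x → x* = 29.9909.
The Pigouvian tax equals MEC at x*: 8.65 + 0.80×29.9909 = 32.6427.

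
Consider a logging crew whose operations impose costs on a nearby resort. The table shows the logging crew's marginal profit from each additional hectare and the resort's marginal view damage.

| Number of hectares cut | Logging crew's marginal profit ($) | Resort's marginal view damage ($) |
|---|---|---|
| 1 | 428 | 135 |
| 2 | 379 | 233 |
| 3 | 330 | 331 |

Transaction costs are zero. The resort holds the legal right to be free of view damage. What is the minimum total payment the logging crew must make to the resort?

Efficient level: marginal profit ≥ marginal view damage through level 2, so k* = 2.
With the resort holding the right, the logging crew must at least compensate total damage at k*: 135 + 233 = 368.

$368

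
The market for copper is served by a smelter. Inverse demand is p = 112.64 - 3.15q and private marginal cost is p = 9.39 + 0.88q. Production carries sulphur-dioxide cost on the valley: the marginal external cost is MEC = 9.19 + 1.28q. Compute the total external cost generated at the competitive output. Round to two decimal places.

655.55

Market equilibrium (private): 9.39 + 0.88q = 112.64 - 3.15q → q_m = 25.6203.
Total external cost = ∫₀^{q_m} (9.19 + 1.28q) dq = 9.19×25.6203 + ½×1.28×25.6203² = 655.5464.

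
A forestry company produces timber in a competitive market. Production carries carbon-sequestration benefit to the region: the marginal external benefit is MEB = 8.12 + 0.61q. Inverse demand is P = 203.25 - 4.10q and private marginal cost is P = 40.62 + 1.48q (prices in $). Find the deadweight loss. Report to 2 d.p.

Market equilibrium (private): 40.62 + 1.48q = 203.25 - 4.10q → q_m = 29.1452.
Social marginal cost = private MC − MEB = 32.50 + 0.87q.
Set SMC = demand: 32.50 + 0.87q = 203.25 - 4.10q → q* = 34.3561.
Height of the DWL triangle at q_m is demand(q_m) − SMC(q_m) = MEB(q_m) = 25.8985.
DWL = ½ × 5.2109 × 25.8985 = 67.4772.

DWL = $67.48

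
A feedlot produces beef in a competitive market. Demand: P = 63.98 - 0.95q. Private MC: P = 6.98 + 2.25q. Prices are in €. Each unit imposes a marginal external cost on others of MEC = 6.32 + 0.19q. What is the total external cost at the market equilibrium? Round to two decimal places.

€142.72

Market equilibrium (private): 6.98 + 2.25q = 63.98 - 0.95q → q_m = 17.8125.
Total external cost = ∫₀^{q_m} (6.32 + 0.19q) dq = 6.32×17.8125 + ½×0.19×17.8125² = 142.7171.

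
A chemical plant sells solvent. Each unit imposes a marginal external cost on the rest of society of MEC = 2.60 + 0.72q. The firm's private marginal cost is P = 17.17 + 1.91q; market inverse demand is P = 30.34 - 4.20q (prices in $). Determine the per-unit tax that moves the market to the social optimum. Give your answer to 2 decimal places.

Social marginal cost = private MC + MEC = 19.77 + 2.63q.
Set SMC = demand: 19.77 + 2.63q = 30.34 - 4.20q → q* = 1.5476.
The Pigouvian tax equals MEC at q*: 2.60 + 0.72×1.5476 = 3.7143.

tax = $3.71 per unit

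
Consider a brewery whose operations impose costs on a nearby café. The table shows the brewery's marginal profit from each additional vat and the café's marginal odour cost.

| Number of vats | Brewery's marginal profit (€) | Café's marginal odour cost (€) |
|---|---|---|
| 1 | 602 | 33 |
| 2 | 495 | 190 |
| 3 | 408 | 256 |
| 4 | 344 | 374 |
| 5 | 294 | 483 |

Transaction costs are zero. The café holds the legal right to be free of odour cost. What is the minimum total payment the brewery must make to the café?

€479

Efficient level: marginal profit ≥ marginal odour cost through level 3, so k* = 3.
With the café holding the right, the brewery must at least compensate total damage at k*: 33 + 190 + 256 = 479.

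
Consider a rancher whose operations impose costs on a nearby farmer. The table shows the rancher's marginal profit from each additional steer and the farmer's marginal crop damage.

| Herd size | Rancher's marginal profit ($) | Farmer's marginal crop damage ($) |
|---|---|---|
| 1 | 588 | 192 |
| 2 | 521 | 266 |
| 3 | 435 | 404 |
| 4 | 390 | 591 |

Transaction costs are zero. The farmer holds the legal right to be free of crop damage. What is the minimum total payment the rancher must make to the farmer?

Efficient level: marginal profit ≥ marginal crop damage through level 3, so k* = 3.
With the farmer holding the right, the rancher must at least compensate total damage at k*: 192 + 266 + 404 = 862.

$862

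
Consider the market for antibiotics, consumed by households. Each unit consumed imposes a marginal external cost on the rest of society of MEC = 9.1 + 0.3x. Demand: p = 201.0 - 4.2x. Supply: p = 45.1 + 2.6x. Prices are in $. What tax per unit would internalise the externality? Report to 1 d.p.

tax = $15.3 per unit

Social marginal benefit = demand − MEC = 191.9 - 4.5x.
Set SMB = MC: 191.9 - 4.5x = 45.1 + 2.6x → x* = 20.6761.
The Pigouvian tax equals MEC at x*: 9.1 + 0.3×20.6761 = 15.3028.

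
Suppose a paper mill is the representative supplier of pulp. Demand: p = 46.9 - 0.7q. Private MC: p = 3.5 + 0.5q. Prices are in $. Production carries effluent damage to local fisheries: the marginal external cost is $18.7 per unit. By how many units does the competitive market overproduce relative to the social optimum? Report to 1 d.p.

15.6 units

Market equilibrium (private): 3.5 + 0.5q = 46.9 - 0.7q → q_m = 36.1667.
Social marginal cost = private MC + MEC = 22.2 + 0.5q.
Set SMC = demand: 22.2 + 0.5q = 46.9 - 0.7q → q* = 20.5833.
Gap = |36.1667 − 20.5833| = 15.5834.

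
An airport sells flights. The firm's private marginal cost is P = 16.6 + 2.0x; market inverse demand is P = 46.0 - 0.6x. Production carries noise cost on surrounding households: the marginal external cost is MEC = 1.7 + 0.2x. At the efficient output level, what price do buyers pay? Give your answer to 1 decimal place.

P = 40.1

Social marginal cost = private MC + MEC = 18.3 + 2.2x.
Set SMC = demand: 18.3 + 2.2x = 46.0 - 0.6x → x* = 9.8929.
Consumer price on the demand curve at x*: 46.0 − 0.6×9.8929 = 40.0643.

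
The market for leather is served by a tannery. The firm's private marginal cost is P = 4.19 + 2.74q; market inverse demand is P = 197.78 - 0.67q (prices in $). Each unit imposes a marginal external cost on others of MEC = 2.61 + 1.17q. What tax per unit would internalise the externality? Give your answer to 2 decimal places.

Social marginal cost = private MC + MEC = 6.80 + 3.91q.
Set SMC = demand: 6.80 + 3.91q = 197.78 - 0.67q → q* = 41.6987.
The Pigouvian tax equals MEC at q*: 2.61 + 1.17×41.6987 = 51.3975.

tax = $51.40 per unit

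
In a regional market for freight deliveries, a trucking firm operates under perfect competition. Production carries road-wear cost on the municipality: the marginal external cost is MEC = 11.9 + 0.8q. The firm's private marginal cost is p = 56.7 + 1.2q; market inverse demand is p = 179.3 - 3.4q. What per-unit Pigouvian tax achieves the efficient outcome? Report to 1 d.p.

tax = 28.3 per unit

Social marginal cost = private MC + MEC = 68.6 + 2.0q.
Set SMC = demand: 68.6 + 2.0q = 179.3 - 3.4q → q* = 20.5000.
The Pigouvian tax equals MEC at q*: 11.9 + 0.8×20.5000 = 28.3000.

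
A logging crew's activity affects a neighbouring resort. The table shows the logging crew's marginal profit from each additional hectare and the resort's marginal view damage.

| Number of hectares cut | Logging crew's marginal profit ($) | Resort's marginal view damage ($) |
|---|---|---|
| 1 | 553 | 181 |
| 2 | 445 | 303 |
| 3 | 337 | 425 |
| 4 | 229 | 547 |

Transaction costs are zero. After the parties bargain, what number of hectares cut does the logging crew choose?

2

Bargaining reaches the level where marginal profit last exceeds marginal view damage.
That holds through level 2 (445 ≥ 303) but not at 3 (337 < 425).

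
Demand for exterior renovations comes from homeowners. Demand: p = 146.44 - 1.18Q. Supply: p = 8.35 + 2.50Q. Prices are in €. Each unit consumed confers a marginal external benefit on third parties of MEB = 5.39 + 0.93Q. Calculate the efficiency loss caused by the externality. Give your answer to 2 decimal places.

DWL = €295.11

Market equilibrium (private): 8.35 + 2.50Q = 146.44 - 1.18Q → Q_m = 37.5245.
Social marginal benefit = demand + MEB = 151.83 - 0.25Q.
Set SMB = MC: 151.83 - 0.25Q = 8.35 + 2.50Q → Q* = 52.1745.
Height of the DWL triangle at Q_m is SMB(Q_m) − MC(Q_m) = MEB(Q_m) = 40.2877.
DWL = ½ × 14.6500 × 40.2877 = 295.1074.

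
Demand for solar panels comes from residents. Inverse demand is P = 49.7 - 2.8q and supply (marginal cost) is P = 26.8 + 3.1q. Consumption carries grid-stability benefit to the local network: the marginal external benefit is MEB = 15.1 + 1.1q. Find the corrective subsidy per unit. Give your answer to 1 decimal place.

Social marginal benefit = demand + MEB = 64.8 - 1.7q.
Set SMB = MC: 64.8 - 1.7q = 26.8 + 3.1q → q* = 7.9167.
The Pigouvian subsidy equals MEB at q*: 15.1 + 1.1×7.9167 = 23.8084.

subsidy = 23.8 per unit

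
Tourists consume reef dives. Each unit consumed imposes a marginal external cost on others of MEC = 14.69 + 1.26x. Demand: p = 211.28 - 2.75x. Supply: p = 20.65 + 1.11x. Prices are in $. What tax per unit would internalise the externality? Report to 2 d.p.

tax = $57.99 per unit

Social marginal benefit = demand − MEC = 196.59 - 4.01x.
Set SMB = MC: 196.59 - 4.01x = 20.65 + 1.11x → x* = 34.3633.
The Pigouvian tax equals MEC at x*: 14.69 + 1.26×34.3633 = 57.9878.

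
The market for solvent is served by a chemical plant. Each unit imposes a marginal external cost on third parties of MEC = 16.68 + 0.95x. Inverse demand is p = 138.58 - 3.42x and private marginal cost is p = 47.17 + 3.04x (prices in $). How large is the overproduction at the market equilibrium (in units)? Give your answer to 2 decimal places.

Market equilibrium (private): 47.17 + 3.04x = 138.58 - 3.42x → x_m = 14.1502.
Social marginal cost = private MC + MEC = 63.85 + 3.99x.
Set SMC = demand: 63.85 + 3.99x = 138.58 - 3.42x → x* = 10.0850.
Gap = |14.1502 − 10.0850| = 4.0652.

4.07 units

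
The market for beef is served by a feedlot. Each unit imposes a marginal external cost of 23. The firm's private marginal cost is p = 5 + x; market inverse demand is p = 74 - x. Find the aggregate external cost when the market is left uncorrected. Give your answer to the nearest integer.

Market equilibrium (private): 5 + x = 74 - x → x_m = 34.5000.
Total external cost = MEC × x_m = 23 × 34.5000 = 793.5000.

794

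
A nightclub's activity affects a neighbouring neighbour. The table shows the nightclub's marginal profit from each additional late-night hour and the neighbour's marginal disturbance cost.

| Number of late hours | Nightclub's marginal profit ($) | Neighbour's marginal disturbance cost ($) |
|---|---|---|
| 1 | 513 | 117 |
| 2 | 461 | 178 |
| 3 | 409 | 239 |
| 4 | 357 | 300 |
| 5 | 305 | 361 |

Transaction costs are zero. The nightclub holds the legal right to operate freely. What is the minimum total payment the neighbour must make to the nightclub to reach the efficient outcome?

$305

Left alone the nightclub would choose level 5 (marginal profit stays positive).
Efficient level: k* = 4 (marginal profit ≥ marginal disturbance cost through 4).
The neighbour must at least cover the nightclub's forgone profit from cutting 5→4: 305 = 305.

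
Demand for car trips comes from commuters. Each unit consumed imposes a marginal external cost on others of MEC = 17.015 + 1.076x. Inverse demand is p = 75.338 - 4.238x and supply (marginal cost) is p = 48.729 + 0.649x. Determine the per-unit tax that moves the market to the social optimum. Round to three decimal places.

tax = 18.746 per unit

Social marginal benefit = demand − MEC = 58.323 - 5.314x.
Set SMB = MC: 58.323 - 5.314x = 48.729 + 0.649x → x* = 1.6089.
The Pigouvian tax equals MEC at x*: 17.015 + 1.076×1.6089 = 18.7462.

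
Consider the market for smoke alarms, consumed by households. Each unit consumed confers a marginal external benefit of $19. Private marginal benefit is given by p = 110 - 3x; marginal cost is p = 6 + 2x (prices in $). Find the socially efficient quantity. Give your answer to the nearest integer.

Social marginal benefit = demand + MEB = 129 - 3x.
Set SMB = MC: 129 - 3x = 6 + 2x → x* = 24.6000.

x* = 25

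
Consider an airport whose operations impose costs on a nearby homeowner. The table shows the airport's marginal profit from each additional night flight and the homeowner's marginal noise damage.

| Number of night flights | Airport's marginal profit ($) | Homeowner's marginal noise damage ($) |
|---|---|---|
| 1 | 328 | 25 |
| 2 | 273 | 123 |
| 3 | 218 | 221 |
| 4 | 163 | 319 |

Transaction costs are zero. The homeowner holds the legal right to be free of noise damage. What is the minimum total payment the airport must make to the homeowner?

$148

Efficient level: marginal profit ≥ marginal noise damage through level 2, so k* = 2.
With the homeowner holding the right, the airport must at least compensate total damage at k*: 25 + 123 = 148.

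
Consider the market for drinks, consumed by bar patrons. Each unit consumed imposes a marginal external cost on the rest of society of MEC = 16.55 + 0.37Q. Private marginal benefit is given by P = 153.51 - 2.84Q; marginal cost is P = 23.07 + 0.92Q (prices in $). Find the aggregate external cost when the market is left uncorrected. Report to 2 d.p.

$796.79

Market equilibrium (private): 23.07 + 0.92Q = 153.51 - 2.84Q → Q_m = 34.6915.
Total external cost = ∫₀^{Q_m} (16.55 + 0.37Q) dQ = 16.55×34.6915 + ½×0.37×34.6915² = 796.7919.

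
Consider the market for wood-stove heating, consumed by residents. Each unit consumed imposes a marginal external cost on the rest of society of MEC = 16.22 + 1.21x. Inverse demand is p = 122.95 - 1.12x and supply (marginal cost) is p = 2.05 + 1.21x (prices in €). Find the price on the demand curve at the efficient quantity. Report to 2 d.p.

P = €89.83

Social marginal benefit = demand − MEC = 106.73 - 2.33x.
Set SMB = MC: 106.73 - 2.33x = 2.05 + 1.21x → x* = 29.5706.
Consumer price on the demand curve at x*: 122.95 − 1.12×29.5706 = 89.8309.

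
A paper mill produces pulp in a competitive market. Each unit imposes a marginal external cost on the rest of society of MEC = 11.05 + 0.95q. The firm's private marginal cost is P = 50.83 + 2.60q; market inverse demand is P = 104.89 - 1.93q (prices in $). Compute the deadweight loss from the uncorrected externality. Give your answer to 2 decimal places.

Market equilibrium (private): 50.83 + 2.60q = 104.89 - 1.93q → q_m = 11.9338.
Social marginal cost = private MC + MEC = 61.88 + 3.55q.
Set SMC = demand: 61.88 + 3.55q = 104.89 - 1.93q → q* = 7.8485.
Between q* and q_m the wedge SMC − demand runs linearly from 0 to MEC(q_m), so the loss is a triangle.
DWL = ½ × 4.0853 × 22.3871 = 45.7290.

DWL = $45.73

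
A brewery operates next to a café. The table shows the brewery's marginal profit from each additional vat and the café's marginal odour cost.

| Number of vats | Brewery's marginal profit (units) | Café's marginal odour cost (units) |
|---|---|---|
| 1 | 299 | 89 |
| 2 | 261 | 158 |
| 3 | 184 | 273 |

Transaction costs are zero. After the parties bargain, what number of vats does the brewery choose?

2

Bargaining reaches the level where marginal profit last exceeds marginal odour cost.
That holds through level 2 (261 ≥ 158) but not at 3 (184 < 273).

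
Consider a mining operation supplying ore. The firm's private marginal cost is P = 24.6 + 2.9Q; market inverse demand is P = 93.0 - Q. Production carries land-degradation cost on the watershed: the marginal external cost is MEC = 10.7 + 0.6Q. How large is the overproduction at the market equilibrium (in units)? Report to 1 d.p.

Market equilibrium (private): 24.6 + 2.9Q = 93.0 - Q → Q_m = 17.5385.
Social marginal cost = private MC + MEC = 35.3 + 3.5Q.
Set SMC = demand: 35.3 + 3.5Q = 93.0 - Q → Q* = 12.8222.
Gap = |17.5385 − 12.8222| = 4.7163.

4.7 units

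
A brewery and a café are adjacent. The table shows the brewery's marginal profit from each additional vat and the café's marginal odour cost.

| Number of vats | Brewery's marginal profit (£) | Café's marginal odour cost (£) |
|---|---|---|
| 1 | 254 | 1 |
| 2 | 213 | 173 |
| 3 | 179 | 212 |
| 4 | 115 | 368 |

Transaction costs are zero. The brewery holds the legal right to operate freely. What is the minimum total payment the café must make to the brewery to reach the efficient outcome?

£294

Left alone the brewery would choose level 4 (marginal profit stays positive).
Efficient level: k* = 2 (marginal profit ≥ marginal odour cost through 2).
The café must at least cover the brewery's forgone profit from cutting 4→2: 179 + 115 = 294.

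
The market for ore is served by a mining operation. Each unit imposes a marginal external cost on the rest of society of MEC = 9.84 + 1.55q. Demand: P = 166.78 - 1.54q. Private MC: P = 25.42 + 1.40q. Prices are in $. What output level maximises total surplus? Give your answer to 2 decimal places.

q* = 29.29

Social marginal cost = private MC + MEC = 35.26 + 2.95q.
Set SMC = demand: 35.26 + 2.95q = 166.78 - 1.54q → q* = 29.2918.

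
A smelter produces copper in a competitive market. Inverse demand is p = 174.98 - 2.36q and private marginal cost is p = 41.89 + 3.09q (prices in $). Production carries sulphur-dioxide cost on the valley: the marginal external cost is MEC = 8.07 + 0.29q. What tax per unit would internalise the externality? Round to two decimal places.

tax = $14.39 per unit

Social marginal cost = private MC + MEC = 49.96 + 3.38q.
Set SMC = demand: 49.96 + 3.38q = 174.98 - 2.36q → q* = 21.7805.
The Pigouvian tax equals MEC at q*: 8.07 + 0.29×21.7805 = 14.3863.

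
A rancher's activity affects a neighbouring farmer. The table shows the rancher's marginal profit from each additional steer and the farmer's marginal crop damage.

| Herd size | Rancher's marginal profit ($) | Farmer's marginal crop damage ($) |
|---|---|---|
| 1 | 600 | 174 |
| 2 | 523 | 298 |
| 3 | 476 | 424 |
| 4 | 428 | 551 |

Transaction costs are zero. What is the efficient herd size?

3

Bargaining reaches the level where marginal profit last exceeds marginal crop damage.
That holds through level 3 (476 ≥ 424) but not at 4 (428 < 551).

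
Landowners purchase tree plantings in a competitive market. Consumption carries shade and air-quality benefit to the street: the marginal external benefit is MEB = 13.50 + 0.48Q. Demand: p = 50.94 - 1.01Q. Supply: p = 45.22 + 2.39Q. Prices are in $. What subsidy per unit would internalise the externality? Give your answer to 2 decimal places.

Social marginal benefit = demand + MEB = 64.44 - 0.53Q.
Set SMB = MC: 64.44 - 0.53Q = 45.22 + 2.39Q → Q* = 6.5822.
The Pigouvian subsidy equals MEB at Q*: 13.50 + 0.48×6.5822 = 16.6595.

subsidy = $16.66 per unit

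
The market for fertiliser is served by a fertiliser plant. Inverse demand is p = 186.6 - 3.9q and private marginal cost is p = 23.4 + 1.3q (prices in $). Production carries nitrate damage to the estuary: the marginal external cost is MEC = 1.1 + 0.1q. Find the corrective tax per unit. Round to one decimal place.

Social marginal cost = private MC + MEC = 24.5 + 1.4q.
Set SMC = demand: 24.5 + 1.4q = 186.6 - 3.9q → q* = 30.5849.
The Pigouvian tax equals MEC at q*: 1.1 + 0.1×30.5849 = 4.1585.

tax = $4.2 per unit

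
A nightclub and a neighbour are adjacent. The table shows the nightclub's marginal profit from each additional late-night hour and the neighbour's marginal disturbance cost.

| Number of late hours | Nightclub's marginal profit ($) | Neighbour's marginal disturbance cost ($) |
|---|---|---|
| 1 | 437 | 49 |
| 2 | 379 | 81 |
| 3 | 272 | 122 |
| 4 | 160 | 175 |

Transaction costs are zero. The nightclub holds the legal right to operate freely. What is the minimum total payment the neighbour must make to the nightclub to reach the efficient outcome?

Left alone the nightclub would choose level 4 (marginal profit stays positive).
Efficient level: k* = 3 (marginal profit ≥ marginal disturbance cost through 3).
The neighbour must at least cover the nightclub's forgone profit from cutting 4→3: 160 = 160.

$160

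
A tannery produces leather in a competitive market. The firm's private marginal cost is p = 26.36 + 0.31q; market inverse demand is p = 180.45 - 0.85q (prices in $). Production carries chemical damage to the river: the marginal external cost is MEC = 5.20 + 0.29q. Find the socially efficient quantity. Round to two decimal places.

q* = 102.68

Social marginal cost = private MC + MEC = 31.56 + 0.60q.
Set SMC = demand: 31.56 + 0.60q = 180.45 - 0.85q → q* = 102.6828.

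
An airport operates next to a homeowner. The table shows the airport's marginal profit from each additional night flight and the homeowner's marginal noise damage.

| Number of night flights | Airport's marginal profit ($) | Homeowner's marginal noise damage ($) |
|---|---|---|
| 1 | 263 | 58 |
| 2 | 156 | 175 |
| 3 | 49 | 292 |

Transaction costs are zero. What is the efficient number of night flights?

1

Bargaining reaches the level where marginal profit last exceeds marginal noise damage.
That holds through level 1 (263 ≥ 58) but not at 2 (156 < 175).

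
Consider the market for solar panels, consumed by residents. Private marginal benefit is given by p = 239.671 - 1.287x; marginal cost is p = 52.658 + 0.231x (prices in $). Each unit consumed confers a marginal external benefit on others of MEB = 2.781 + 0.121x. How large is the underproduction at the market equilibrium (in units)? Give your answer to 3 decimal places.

12.661 units

Market equilibrium (private): 52.658 + 0.231x = 239.671 - 1.287x → x_m = 123.1970.
Social marginal benefit = demand + MEB = 242.452 - 1.166x.
Set SMB = MC: 242.452 - 1.166x = 52.658 + 0.231x → x* = 135.8583.
Gap = |123.1970 − 135.8583| = 12.6613.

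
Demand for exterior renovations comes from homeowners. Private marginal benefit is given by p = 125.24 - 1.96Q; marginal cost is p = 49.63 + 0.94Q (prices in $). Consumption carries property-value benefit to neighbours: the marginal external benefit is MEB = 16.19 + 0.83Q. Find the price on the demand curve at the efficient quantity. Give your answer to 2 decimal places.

P = $38.32

Social marginal benefit = demand + MEB = 141.43 - 1.13Q.
Set SMB = MC: 141.43 - 1.13Q = 49.63 + 0.94Q → Q* = 44.3478.
Consumer price on the demand curve at Q*: 125.24 − 1.96×44.3478 = 38.3183.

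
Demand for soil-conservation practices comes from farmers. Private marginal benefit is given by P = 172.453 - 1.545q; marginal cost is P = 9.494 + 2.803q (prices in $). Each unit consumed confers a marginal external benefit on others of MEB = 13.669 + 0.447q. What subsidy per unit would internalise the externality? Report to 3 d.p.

subsidy = $33.908 per unit

Social marginal benefit = demand + MEB = 186.122 - 1.098q.
Set SMB = MC: 186.122 - 1.098q = 9.494 + 2.803q → q* = 45.2776.
The Pigouvian subsidy equals MEB at q*: 13.669 + 0.447×45.2776 = 33.9081.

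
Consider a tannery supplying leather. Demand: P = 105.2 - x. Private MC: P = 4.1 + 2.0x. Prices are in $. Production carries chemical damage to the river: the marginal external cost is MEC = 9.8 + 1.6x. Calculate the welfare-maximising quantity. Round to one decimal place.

Social marginal cost = private MC + MEC = 13.9 + 3.6x.
Set SMC = demand: 13.9 + 3.6x = 105.2 - x → x* = 19.8478.

x* = 19.8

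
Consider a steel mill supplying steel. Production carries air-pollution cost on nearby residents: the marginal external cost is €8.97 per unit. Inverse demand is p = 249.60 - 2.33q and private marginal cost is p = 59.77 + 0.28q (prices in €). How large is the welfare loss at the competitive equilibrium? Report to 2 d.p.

DWL = €15.41

Market equilibrium (private): 59.77 + 0.28q = 249.60 - 2.33q → q_m = 72.7318.
Social marginal cost = private MC + MEC = 68.74 + 0.28q.
Set SMC = demand: 68.74 + 0.28q = 249.60 - 2.33q → q* = 69.2950.
The welfare-loss triangle has base |q_m − q*| and height MEC(q_m) (the vertical gap between SMC and demand is zero at q* and MEC at q_m).
DWL = ½ × 3.4368 × 8.9700 = 15.4140.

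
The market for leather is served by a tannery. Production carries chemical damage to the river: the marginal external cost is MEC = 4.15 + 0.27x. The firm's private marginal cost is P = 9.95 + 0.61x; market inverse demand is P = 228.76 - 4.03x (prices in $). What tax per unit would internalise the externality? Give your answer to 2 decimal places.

tax = $15.95 per unit

Social marginal cost = private MC + MEC = 14.10 + 0.88x.
Set SMC = demand: 14.10 + 0.88x = 228.76 - 4.03x → x* = 43.7189.
The Pigouvian tax equals MEC at x*: 4.15 + 0.27×43.7189 = 15.9541.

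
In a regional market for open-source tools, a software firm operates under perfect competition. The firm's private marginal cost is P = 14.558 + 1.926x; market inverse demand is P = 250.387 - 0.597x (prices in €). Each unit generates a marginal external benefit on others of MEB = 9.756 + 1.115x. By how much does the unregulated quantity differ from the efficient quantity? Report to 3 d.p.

Market equilibrium (private): 14.558 + 1.926x = 250.387 - 0.597x → x_m = 93.4717.
Social marginal cost = private MC − MEB = 4.802 + 0.811x.
Set SMC = demand: 4.802 + 0.811x = 250.387 - 0.597x → x* = 174.4212.
Gap = |93.4717 − 174.4212| = 80.9495.

80.950 units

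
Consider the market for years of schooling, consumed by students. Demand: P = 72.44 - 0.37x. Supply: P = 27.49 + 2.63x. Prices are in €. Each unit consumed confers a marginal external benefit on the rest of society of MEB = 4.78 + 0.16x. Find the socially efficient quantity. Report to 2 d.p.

Social marginal benefit = demand + MEB = 77.22 - 0.21x.
Set SMB = MC: 77.22 - 0.21x = 27.49 + 2.63x → x* = 17.5106.

x* = 17.51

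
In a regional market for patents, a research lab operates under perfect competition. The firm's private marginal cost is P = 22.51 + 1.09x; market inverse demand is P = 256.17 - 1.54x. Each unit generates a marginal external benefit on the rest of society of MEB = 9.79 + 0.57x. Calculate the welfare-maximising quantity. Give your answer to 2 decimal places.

Social marginal cost = private MC − MEB = 12.72 + 0.52x.
Set SMC = demand: 12.72 + 0.52x = 256.17 - 1.54x → x* = 118.1796.

x* = 118.18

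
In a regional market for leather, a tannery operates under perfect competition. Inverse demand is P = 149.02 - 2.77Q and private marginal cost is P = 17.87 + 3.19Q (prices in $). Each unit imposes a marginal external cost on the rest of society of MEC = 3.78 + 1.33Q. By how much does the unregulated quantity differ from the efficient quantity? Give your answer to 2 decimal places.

Market equilibrium (private): 17.87 + 3.19Q = 149.02 - 2.77Q → Q_m = 22.0050.
Social marginal cost = private MC + MEC = 21.65 + 4.52Q.
Set SMC = demand: 21.65 + 4.52Q = 149.02 - 2.77Q → Q* = 17.4719.
Gap = |22.0050 − 17.4719| = 4.5331.

4.53 units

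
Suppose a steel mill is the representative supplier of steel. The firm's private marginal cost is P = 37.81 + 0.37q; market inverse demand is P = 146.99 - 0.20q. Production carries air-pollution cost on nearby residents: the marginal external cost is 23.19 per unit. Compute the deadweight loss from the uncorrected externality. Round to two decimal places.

Market equilibrium (private): 37.81 + 0.37q = 146.99 - 0.20q → q_m = 191.5439.
Social marginal cost = private MC + MEC = 61.00 + 0.37q.
Set SMC = demand: 61.00 + 0.37q = 146.99 - 0.20q → q* = 150.8596.
The welfare-loss triangle has base |q_m − q*| and height MEC(q_m) (the vertical gap between SMC and demand is zero at q* and MEC at q_m).
DWL = ½ × 40.6843 × 23.1900 = 471.7345.

DWL = 471.73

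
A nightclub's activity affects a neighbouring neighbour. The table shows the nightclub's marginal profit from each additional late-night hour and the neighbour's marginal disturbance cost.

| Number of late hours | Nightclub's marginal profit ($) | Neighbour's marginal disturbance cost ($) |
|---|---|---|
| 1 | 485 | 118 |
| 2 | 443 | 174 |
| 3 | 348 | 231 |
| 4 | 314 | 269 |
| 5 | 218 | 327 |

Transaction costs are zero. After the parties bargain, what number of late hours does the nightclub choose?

Bargaining reaches the level where marginal profit last exceeds marginal disturbance cost.
That holds through level 4 (314 ≥ 269) but not at 5 (218 < 327).

4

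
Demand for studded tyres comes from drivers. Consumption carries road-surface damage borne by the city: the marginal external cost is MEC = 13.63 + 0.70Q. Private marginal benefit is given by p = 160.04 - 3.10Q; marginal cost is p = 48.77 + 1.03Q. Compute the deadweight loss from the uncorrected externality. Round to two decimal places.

DWL = 109.27

Market equilibrium (private): 48.77 + 1.03Q = 160.04 - 3.10Q → Q_m = 26.9419.
Social marginal benefit = demand − MEC = 146.41 - 3.80Q.
Set SMB = MC: 146.41 - 3.80Q = 48.77 + 1.03Q → Q* = 20.2153.
Height of the DWL triangle at Q_m is MC(Q_m) − SMB(Q_m) = MEC(Q_m) = 32.4893.
DWL = ½ × 6.7266 × 32.4893 = 109.2713.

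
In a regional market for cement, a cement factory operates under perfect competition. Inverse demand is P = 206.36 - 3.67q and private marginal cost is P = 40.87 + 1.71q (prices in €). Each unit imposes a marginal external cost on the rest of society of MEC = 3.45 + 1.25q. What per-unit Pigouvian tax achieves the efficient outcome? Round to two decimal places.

tax = €34.00 per unit

Social marginal cost = private MC + MEC = 44.32 + 2.96q.
Set SMC = demand: 44.32 + 2.96q = 206.36 - 3.67q → q* = 24.4404.
The Pigouvian tax equals MEC at q*: 3.45 + 1.25×24.4404 = 34.0005.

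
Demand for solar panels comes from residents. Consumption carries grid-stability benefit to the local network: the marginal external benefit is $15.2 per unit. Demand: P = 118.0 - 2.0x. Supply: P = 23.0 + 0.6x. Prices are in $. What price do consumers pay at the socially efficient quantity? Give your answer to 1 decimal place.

P = $33.2

Social marginal benefit = demand + MEB = 133.2 - 2.0x.
Set SMB = MC: 133.2 - 2.0x = 23.0 + 0.6x → x* = 42.3846.
Consumer price on the demand curve at x*: 118.0 − 2.0×42.3846 = 33.2308.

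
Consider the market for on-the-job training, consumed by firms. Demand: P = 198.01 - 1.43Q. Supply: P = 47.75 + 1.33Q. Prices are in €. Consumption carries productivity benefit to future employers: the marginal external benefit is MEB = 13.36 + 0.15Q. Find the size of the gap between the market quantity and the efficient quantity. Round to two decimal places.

8.25 units

Market equilibrium (private): 47.75 + 1.33Q = 198.01 - 1.43Q → Q_m = 54.4420.
Social marginal benefit = demand + MEB = 211.37 - 1.28Q.
Set SMB = MC: 211.37 - 1.28Q = 47.75 + 1.33Q → Q* = 62.6897.
Gap = |54.4420 − 62.6897| = 8.2477.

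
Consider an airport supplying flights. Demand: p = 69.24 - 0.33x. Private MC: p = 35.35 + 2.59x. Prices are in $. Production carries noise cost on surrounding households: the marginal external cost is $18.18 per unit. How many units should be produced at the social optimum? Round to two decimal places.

Social marginal cost = private MC + MEC = 53.53 + 2.59x.
Set SMC = demand: 53.53 + 2.59x = 69.24 - 0.33x → x* = 5.3801.

x* = 5.38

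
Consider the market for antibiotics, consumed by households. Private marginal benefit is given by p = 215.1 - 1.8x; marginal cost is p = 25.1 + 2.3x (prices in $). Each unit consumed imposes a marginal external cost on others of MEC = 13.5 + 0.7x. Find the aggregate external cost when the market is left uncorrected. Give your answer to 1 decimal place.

Market equilibrium (private): 25.1 + 2.3x = 215.1 - 1.8x → x_m = 46.3415.
Total external cost = ∫₀^{x_m} (13.5 + 0.7x) dx = 13.5×46.3415 + ½×0.7×46.3415² = 1377.2474.

$1377.2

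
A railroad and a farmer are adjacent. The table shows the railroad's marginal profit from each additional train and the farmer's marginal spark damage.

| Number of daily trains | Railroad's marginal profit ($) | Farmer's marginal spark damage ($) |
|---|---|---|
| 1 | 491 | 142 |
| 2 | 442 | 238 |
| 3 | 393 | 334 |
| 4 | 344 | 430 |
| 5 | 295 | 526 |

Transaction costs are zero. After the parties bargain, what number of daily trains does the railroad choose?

3

Bargaining reaches the level where marginal profit last exceeds marginal spark damage.
That holds through level 3 (393 ≥ 334) but not at 4 (344 < 430).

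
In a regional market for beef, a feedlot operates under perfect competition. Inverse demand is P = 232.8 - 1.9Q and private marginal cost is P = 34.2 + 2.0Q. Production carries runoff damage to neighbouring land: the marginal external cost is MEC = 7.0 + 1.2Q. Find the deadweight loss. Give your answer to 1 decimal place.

DWL = 454.8

Market equilibrium (private): 34.2 + 2.0Q = 232.8 - 1.9Q → Q_m = 50.9231.
Social marginal cost = private MC + MEC = 41.2 + 3.2Q.
Set SMC = demand: 41.2 + 3.2Q = 232.8 - 1.9Q → Q* = 37.5686.
The welfare-loss triangle has base |Q_m − Q*| and height MEC(Q_m) (the vertical gap between SMC and demand is zero at Q* and MEC at Q_m).
DWL = ½ × 13.3545 × 68.1077 = 454.7721.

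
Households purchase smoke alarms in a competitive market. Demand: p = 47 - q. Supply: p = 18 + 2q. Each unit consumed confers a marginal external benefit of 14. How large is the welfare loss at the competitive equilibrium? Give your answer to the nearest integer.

Market equilibrium (private): 18 + 2q = 47 - q → q_m = 9.6667.
Social marginal benefit = demand + MEB = 61 - q.
Set SMB = MC: 61 - q = 18 + 2q → q* = 14.3333.
Height of the DWL triangle at q_m is SMB(q_m) − MC(q_m) = MEB(q_m) = 14.0000.
DWL = ½ × 4.6666 × 14.0000 = 32.6662.

DWL = 33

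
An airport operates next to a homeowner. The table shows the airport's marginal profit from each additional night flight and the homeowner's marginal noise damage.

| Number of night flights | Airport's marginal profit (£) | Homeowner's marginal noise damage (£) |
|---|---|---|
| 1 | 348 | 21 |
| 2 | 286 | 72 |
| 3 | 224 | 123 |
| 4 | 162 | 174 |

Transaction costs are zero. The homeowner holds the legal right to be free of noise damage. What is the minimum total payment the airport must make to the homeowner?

£216

Efficient level: marginal profit ≥ marginal noise damage through level 3, so k* = 3.
With the homeowner holding the right, the airport must at least compensate total damage at k*: 21 + 72 + 123 = 216.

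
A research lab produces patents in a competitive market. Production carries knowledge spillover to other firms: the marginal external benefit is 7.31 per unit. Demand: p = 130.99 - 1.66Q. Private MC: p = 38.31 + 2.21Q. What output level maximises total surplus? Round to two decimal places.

Q* = 25.84

Social marginal cost = private MC − MEB = 31.00 + 2.21Q.
Set SMC = demand: 31.00 + 2.21Q = 130.99 - 1.66Q → Q* = 25.8372.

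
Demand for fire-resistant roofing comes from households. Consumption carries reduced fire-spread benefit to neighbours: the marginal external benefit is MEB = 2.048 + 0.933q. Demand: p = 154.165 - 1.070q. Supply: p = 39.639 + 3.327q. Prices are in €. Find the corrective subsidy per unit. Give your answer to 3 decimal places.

subsidy = €33.446 per unit

Social marginal benefit = demand + MEB = 156.213 - 0.137q.
Set SMB = MC: 156.213 - 0.137q = 39.639 + 3.327q → q* = 33.6530.
The Pigouvian subsidy equals MEB at q*: 2.048 + 0.933×33.6530 = 33.4462.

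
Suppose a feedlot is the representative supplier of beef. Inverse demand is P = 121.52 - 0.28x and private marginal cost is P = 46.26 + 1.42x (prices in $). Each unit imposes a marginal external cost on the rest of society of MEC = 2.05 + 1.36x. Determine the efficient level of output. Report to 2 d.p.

Social marginal cost = private MC + MEC = 48.31 + 2.78x.
Set SMC = demand: 48.31 + 2.78x = 121.52 - 0.28x → x* = 23.9248.

x* = 23.92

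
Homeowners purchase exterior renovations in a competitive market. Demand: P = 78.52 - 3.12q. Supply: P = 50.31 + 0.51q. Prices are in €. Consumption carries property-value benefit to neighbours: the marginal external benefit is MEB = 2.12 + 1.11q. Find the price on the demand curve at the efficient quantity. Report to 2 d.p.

Social marginal benefit = demand + MEB = 80.64 - 2.01q.
Set SMB = MC: 80.64 - 2.01q = 50.31 + 0.51q → q* = 12.0357.
Consumer price on the demand curve at q*: 78.52 − 3.12×12.0357 = 40.9686.

P = €40.97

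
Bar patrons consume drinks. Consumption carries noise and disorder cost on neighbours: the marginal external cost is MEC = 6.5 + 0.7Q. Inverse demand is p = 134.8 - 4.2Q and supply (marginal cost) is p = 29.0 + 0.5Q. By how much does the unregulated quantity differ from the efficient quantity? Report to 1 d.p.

Market equilibrium (private): 29.0 + 0.5Q = 134.8 - 4.2Q → Q_m = 22.5106.
Social marginal benefit = demand − MEC = 128.3 - 4.9Q.
Set SMB = MC: 128.3 - 4.9Q = 29.0 + 0.5Q → Q* = 18.3889.
Gap = |22.5106 − 18.3889| = 4.1217.

4.1 units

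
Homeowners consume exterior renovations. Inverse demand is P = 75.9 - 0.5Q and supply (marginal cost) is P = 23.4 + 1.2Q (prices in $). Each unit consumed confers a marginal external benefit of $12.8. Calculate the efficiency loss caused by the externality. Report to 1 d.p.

DWL = $48.2

Market equilibrium (private): 23.4 + 1.2Q = 75.9 - 0.5Q → Q_m = 30.8824.
Social marginal benefit = demand + MEB = 88.7 - 0.5Q.
Set SMB = MC: 88.7 - 0.5Q = 23.4 + 1.2Q → Q* = 38.4118.
Between Q* and Q_m the wedge SMB − MC runs linearly from 0 to MEB(Q_m), so the loss is a triangle.
DWL = ½ × 7.5294 × 12.8000 = 48.1882.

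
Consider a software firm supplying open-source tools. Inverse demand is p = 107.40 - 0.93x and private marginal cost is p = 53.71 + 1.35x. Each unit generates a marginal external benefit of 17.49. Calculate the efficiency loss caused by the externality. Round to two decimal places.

Market equilibrium (private): 53.71 + 1.35x = 107.40 - 0.93x → x_m = 23.5482.
Social marginal cost = private MC − MEB = 36.22 + 1.35x.
Set SMC = demand: 36.22 + 1.35x = 107.40 - 0.93x → x* = 31.2193.
Height of the DWL triangle at x_m is demand(x_m) − SMC(x_m) = MEB(x_m) = 17.4900.
DWL = ½ × 7.6711 × 17.4900 = 67.0838.

DWL = 67.08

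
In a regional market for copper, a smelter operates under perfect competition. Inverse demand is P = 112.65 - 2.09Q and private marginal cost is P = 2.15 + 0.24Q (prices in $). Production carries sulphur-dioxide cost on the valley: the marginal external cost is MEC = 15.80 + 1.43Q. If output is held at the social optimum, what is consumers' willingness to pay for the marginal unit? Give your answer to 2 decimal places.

Social marginal cost = private MC + MEC = 17.95 + 1.67Q.
Set SMC = demand: 17.95 + 1.67Q = 112.65 - 2.09Q → Q* = 25.1862.
Consumer price on the demand curve at Q*: 112.65 − 2.09×25.1862 = 60.0108.

P = $60.01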